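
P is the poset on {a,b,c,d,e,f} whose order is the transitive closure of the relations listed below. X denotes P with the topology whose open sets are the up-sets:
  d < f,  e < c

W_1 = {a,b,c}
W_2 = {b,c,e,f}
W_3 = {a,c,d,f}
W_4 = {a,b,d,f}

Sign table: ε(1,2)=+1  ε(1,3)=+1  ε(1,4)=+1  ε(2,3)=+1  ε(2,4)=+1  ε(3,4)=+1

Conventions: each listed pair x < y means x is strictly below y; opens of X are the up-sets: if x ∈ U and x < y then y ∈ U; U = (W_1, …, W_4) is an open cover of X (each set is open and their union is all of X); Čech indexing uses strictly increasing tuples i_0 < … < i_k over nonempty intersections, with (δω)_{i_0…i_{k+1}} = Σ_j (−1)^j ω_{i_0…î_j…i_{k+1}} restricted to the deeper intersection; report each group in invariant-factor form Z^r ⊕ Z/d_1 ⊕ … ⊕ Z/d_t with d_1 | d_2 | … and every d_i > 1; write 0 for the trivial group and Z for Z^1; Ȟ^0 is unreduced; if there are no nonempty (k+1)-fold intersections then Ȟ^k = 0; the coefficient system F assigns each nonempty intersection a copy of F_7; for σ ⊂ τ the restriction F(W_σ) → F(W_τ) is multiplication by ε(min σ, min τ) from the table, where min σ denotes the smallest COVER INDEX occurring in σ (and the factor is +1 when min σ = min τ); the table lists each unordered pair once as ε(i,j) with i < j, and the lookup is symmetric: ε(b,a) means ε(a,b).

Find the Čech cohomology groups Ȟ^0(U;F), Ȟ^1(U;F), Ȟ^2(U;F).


nerve simplices:
  W12={b,c} W13={a,c} W14={a,b} W23={c,f} W24={b,f} W34={a,d,f}
  W123={c} W124={b} W134={a} W234={f}
C dims 4,6,4; δ0: rk_F7 3; δ1: rk_F7 3
degree 0: 4−3−0 = 1 → Ȟ^0 ≅ Z/7
degree 1: 6−3−3 = 0 → Ȟ^1 ≅ 0
degree 2: 4−0−3 = 1 → Ȟ^2 ≅ Z/7

Ȟ^0(U;F) ≅ Z/7,  Ȟ^1(U;F) ≅ 0,  Ȟ^2(U;F) ≅ Z/7


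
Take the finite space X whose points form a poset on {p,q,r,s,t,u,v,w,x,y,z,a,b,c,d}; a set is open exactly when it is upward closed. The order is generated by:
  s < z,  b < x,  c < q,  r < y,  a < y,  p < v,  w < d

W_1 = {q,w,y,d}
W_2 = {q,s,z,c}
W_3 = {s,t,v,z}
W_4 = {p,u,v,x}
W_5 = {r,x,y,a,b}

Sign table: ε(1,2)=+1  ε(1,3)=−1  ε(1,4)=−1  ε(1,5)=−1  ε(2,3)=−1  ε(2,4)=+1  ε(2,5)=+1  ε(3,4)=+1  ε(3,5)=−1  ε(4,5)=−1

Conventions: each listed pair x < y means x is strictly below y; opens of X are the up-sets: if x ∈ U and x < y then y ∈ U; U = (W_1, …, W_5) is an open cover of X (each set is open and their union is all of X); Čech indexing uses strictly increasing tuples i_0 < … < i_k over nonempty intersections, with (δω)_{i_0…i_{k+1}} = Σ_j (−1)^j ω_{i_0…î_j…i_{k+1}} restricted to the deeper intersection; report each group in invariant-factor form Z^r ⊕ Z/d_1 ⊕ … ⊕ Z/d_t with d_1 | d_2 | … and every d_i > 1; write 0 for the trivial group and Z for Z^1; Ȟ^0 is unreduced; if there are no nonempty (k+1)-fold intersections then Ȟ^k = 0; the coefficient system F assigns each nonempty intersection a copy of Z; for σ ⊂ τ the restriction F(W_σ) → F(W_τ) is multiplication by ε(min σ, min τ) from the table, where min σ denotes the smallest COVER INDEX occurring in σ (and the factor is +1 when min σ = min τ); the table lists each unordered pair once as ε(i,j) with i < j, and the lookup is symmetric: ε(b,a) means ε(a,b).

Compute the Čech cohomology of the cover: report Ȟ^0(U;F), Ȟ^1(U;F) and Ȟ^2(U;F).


Ȟ^0(U;F) ≅ 0; Ȟ^1(U;F) ≅ Z/2; Ȟ^2(U;F) ≅ 0

nerve of the cover:
  W12={q} W15={y} W23={s,z} W34={v} W45={x}
C dims 5,5; δ0: rk 5, SNF 1^4·2
Ȟ^0 = (5 − 5) − 0 = 0, so Ȟ^0 ≅ 0
Ȟ^1 = (5 − 0) − 5 = 0 plus torsion [2], so Ȟ^1 ≅ Z/2
Ȟ^2 = (0 − 0) − 0 = 0, so Ȟ^2 ≅ 0


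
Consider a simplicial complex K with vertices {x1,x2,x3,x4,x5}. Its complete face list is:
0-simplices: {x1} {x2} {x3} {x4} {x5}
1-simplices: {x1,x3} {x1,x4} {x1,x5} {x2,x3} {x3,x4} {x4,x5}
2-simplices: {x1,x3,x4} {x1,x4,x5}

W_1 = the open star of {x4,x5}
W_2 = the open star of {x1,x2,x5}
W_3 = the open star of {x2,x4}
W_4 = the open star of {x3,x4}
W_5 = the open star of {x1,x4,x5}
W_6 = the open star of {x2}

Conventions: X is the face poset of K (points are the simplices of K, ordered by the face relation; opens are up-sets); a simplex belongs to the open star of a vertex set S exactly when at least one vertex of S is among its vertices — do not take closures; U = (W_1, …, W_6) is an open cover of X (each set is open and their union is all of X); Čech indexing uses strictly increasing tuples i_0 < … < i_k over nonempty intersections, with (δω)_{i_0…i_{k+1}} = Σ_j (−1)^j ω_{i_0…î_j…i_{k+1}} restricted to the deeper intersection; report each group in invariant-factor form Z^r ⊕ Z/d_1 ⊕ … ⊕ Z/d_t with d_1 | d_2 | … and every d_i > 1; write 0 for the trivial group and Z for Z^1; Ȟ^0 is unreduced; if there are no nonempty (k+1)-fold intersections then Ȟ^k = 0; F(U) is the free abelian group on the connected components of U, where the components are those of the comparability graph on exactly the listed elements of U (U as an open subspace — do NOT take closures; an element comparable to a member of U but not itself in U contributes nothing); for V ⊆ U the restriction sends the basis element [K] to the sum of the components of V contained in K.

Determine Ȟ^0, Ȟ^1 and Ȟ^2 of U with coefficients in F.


Ȟ^0 ≅ Z, Ȟ^1 ≅ 0 and Ȟ^2 ≅ 0

nerve of the cover:
  W1={{x4},{x5},{x1,x4},{x1,x5},{x3,x4},{x4,x5},{x1,x3,x4},{x1,x4,x5}} W2={{x1},{x2},{x5},{x1,x3},{x1,x4},{x1,x5},{x2,x3},{x4,x5},{x1,x3,x4},{x1,x4,x5}} W3={{x2},{x4},{x1,x4},{x2,x3},{x3,x4},{x4,x5},{x1,x3,x4},{x1,x4,x5}} W4={{x3},{x4},{x1,x3},{x1,x4},{x2,x3},{x3,x4},{x4,x5},{x1,x3,x4},{x1,x4,x5}} W5={{x1},{x4},{x5},{x1,x3},{x1,x4},{x1,x5},{x3,x4},{x4,x5},{x1,x3,x4},{x1,x4,x5}} W6={{x2},{x2,x3}}
  W12={{x5},{x1,x4},{x1,x5},{x4,x5},{x1,x3,x4},{x1,x4,x5}} W13={{x4},{x1,x4},{x3,x4},{x4,x5},{x1,x3,x4},{x1,x4,x5}} W14={{x4},{x1,x4},{x3,x4},{x4,x5},{x1,x3,x4},{x1,x4,x5}} W15={{x4},{x5},{x1,x4},{x1,x5},{x3,x4},{x4,x5},{x1,x3,x4},{x1,x4,x5}} W23={{x2},{x1,x4},{x2,x3},{x4,x5},{x1,x3,x4},{x1,x4,x5}} W24={{x1,x3},{x1,x4},{x2,x3},{x4,x5},{x1,x3,x4},{x1,x4,x5}} W25={{x1},{x5},{x1,x3},{x1,x4},{x1,x5},{x4,x5},{x1,x3,x4},{x1,x4,x5}} W26={{x2},{x2,x3}} W34={{x4},{x1,x4},{x2,x3},{x3,x4},{x4,x5},{x1,x3,x4},{x1,x4,x5}} W35={{x4},{x1,x4},{x3,x4},{x4,x5},{x1,x3,x4},{x1,x4,x5}} W36={{x2},{x2,x3}} W45={{x4},{x1,x3},{x1,x4},{x3,x4},{x4,x5},{x1,x3,x4},{x1,x4,x5}} W46={{x2,x3}}
  W123={{x1,x4},{x4,x5},{x1,x3,x4},{x1,x4,x5}} W124={{x1,x4},{x4,x5},{x1,x3,x4},{x1,x4,x5}} W125={{x5},{x1,x4},{x1,x5},{x4,x5},{x1,x3,x4},{x1,x4,x5}} W134={{x4},{x1,x4},{x3,x4},{x4,x5},{x1,x3,x4},{x1,x4,x5}} W135={{x4},{x1,x4},{x3,x4},{x4,x5},{x1,x3,x4},{x1,x4,x5}} W145={{x4},{x1,x4},{x3,x4},{x4,x5},{x1,x3,x4},{x1,x4,x5}} W234={{x1,x4},{x2,x3},{x4,x5},{x1,x3,x4},{x1,x4,x5}} W235={{x1,x4},{x4,x5},{x1,x3,x4},{x1,x4,x5}} W236={{x2},{x2,x3}} W245={{x1,x3},{x1,x4},{x4,x5},{x1,x3,x4},{x1,x4,x5}} W246={{x2,x3}} W345={{x4},{x1,x4},{x3,x4},{x4,x5},{x1,x3,x4},{x1,x4,x5}} W346={{x2,x3}}
  W1234={{x1,x4},{x4,x5},{x1,x3,x4},{x1,x4,x5}} W1235={{x1,x4},{x4,x5},{x1,x3,x4},{x1,x4,x5}} W1245={{x1,x4},{x4,x5},{x1,x3,x4},{x1,x4,x5}} W1345={{x4},{x1,x4},{x3,x4},{x4,x5},{x1,x3,x4},{x1,x4,x5}} W2345={{x1,x4},{x4,x5},{x1,x3,x4},{x1,x4,x5}} W2346={{x2,x3}}
  W12345={{x1,x4},{x4,x5},{x1,x3,x4},{x1,x4,x5}}
components per intersection:
  W1: {{x4},{x5},{x1,x4},{x1,x5},{x3,x4},{x4,x5},{x1,x3,x4},{x1,x4,x5}}
  W2: {{x1},{x5},{x1,x3},{x1,x4},{x1,x5},{x4,x5},{x1,x3,x4},{x1,x4,x5}} {{x2},{x2,x3}}
  W3: {{x2},{x2,x3}} {{x4},{x1,x4},{x3,x4},{x4,x5},{x1,x3,x4},{x1,x4,x5}}
  W4: {{x3},{x4},{x1,x3},{x1,x4},{x2,x3},{x3,x4},{x4,x5},{x1,x3,x4},{x1,x4,x5}}
  W5: {{x1},{x4},{x5},{x1,x3},{x1,x4},{x1,x5},{x3,x4},{x4,x5},{x1,x3,x4},{x1,x4,x5}}
  W6: {{x2},{x2,x3}}
  W12: {{x5},{x1,x4},{x1,x5},{x4,x5},{x1,x3,x4},{x1,x4,x5}}
  W13: {{x4},{x1,x4},{x3,x4},{x4,x5},{x1,x3,x4},{x1,x4,x5}}
  W14: {{x4},{x1,x4},{x3,x4},{x4,x5},{x1,x3,x4},{x1,x4,x5}}
  W15: {{x4},{x5},{x1,x4},{x1,x5},{x3,x4},{x4,x5},{x1,x3,x4},{x1,x4,x5}}
  W23: {{x2},{x2,x3}} {{x1,x4},{x4,x5},{x1,x3,x4},{x1,x4,x5}}
  W24: {{x1,x3},{x1,x4},{x4,x5},{x1,x3,x4},{x1,x4,x5}} {{x2,x3}}
  W25: {{x1},{x5},{x1,x3},{x1,x4},{x1,x5},{x4,x5},{x1,x3,x4},{x1,x4,x5}}
  W26: {{x2},{x2,x3}}
  W34: {{x4},{x1,x4},{x3,x4},{x4,x5},{x1,x3,x4},{x1,x4,x5}} {{x2,x3}}
  W35: {{x4},{x1,x4},{x3,x4},{x4,x5},{x1,x3,x4},{x1,x4,x5}}
  W36: {{x2},{x2,x3}}
  W45: {{x4},{x1,x3},{x1,x4},{x3,x4},{x4,x5},{x1,x3,x4},{x1,x4,x5}}
  W46: {{x2,x3}}
  W123: {{x1,x4},{x4,x5},{x1,x3,x4},{x1,x4,x5}}
  W124: {{x1,x4},{x4,x5},{x1,x3,x4},{x1,x4,x5}}
  W125: {{x5},{x1,x4},{x1,x5},{x4,x5},{x1,x3,x4},{x1,x4,x5}}
  W134: {{x4},{x1,x4},{x3,x4},{x4,x5},{x1,x3,x4},{x1,x4,x5}}
  W135: {{x4},{x1,x4},{x3,x4},{x4,x5},{x1,x3,x4},{x1,x4,x5}}
  W145: {{x4},{x1,x4},{x3,x4},{x4,x5},{x1,x3,x4},{x1,x4,x5}}
  W234: {{x1,x4},{x4,x5},{x1,x3,x4},{x1,x4,x5}} {{x2,x3}}
  W235: {{x1,x4},{x4,x5},{x1,x3,x4},{x1,x4,x5}}
  W236: {{x2},{x2,x3}}
  W245: {{x1,x3},{x1,x4},{x4,x5},{x1,x3,x4},{x1,x4,x5}}
  W246: {{x2,x3}}
  W345: {{x4},{x1,x4},{x3,x4},{x4,x5},{x1,x3,x4},{x1,x4,x5}}
  W346: {{x2,x3}}
  W1234: {{x1,x4},{x4,x5},{x1,x3,x4},{x1,x4,x5}}
  W1235: {{x1,x4},{x4,x5},{x1,x3,x4},{x1,x4,x5}}
  W1245: {{x1,x4},{x4,x5},{x1,x3,x4},{x1,x4,x5}}
  W1345: {{x4},{x1,x4},{x3,x4},{x4,x5},{x1,x3,x4},{x1,x4,x5}}
  W2345: {{x1,x4},{x4,x5},{x1,x3,x4},{x1,x4,x5}}
  W2346: {{x2,x3}}
  W12345: {{x1,x4},{x4,x5},{x1,x3,x4},{x1,x4,x5}}
C dims 8,16,14,6; δ0: rk 7, SNF 1^7; δ1: rk 9, SNF 1^9; δ2: rk 5, SNF 1^5
Ȟ^0 = (8 − 7) − 0 = 1, so Ȟ^0 ≅ Z
Ȟ^1 = (16 − 9) − 7 = 0, so Ȟ^1 ≅ 0
Ȟ^2 = (14 − 5) − 9 = 0, so Ȟ^2 ≅ 0


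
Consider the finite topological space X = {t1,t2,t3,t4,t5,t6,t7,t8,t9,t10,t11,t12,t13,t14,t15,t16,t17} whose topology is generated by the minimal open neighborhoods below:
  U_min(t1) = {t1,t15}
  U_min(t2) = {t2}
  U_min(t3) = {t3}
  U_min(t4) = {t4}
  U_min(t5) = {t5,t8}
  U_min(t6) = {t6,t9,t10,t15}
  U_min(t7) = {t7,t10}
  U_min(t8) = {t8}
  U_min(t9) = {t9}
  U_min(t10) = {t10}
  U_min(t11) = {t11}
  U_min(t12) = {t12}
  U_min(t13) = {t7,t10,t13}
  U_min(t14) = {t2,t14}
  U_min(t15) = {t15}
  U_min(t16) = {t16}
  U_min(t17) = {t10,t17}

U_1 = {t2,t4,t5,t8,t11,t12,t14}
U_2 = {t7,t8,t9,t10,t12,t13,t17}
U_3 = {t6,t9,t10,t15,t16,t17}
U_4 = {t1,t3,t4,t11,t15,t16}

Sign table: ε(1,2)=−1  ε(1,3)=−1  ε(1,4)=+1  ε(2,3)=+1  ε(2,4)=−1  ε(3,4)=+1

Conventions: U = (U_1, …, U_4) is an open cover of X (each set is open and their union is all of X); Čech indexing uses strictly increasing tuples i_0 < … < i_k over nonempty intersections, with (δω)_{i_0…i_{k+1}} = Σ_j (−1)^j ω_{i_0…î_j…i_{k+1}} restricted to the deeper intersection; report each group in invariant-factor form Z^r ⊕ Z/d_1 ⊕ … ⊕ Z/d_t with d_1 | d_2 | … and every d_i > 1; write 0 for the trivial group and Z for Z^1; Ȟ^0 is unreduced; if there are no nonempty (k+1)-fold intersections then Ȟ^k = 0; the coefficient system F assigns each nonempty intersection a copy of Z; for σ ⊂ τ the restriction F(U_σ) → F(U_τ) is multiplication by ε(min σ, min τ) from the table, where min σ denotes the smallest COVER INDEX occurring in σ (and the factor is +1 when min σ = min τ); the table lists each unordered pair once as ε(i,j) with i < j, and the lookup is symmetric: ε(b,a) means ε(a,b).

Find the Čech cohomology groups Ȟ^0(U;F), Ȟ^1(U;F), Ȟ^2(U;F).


Ȟ^0 ≅ 0, Ȟ^1 ≅ Z/2 and Ȟ^2 ≅ 0

nonempty intersections:
  U12={t8,t12} U14={t4,t11} U23={t9,t10,t17} U34={t15,t16}
C dims 4,4; δ0: rk 4, SNF 1^3·2
Ȟ^0: (4−4)−0=0 ⇒ 0
Ȟ^1: (4−0)−4=0 plus torsion [2] ⇒ Z/2
Ȟ^2: (0−0)−0=0 ⇒ 0


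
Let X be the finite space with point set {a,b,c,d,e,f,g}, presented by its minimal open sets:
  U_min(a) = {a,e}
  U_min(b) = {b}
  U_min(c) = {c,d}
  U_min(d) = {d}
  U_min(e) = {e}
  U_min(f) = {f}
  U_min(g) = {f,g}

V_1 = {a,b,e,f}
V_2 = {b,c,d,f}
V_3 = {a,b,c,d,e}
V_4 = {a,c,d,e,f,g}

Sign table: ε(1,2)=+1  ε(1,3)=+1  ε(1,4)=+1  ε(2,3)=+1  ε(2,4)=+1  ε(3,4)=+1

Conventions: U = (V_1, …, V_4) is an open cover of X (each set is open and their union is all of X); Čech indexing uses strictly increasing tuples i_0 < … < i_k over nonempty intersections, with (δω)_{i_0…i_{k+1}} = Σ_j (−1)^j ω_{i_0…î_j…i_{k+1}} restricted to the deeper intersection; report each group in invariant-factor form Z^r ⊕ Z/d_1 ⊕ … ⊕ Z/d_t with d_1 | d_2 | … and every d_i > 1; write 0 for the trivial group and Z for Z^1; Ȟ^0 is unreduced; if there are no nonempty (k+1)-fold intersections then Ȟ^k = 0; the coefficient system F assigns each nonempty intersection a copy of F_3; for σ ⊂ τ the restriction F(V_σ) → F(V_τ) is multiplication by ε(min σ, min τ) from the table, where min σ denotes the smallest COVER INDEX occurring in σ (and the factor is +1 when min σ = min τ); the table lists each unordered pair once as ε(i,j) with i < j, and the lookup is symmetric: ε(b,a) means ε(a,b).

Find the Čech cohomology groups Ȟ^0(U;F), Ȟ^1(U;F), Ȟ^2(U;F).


Ȟ^0(U;F) ≅ Z/3,  Ȟ^1(U;F) ≅ 0,  Ȟ^2(U;F) ≅ Z/3

nonempty intersections:
  V12={b,f} V13={a,b,e} V14={a,e,f} V23={b,c,d} V24={c,d,f} V34={a,c,d,e}
  V123={b} V124={f} V134={a,e} V234={c,d}
C dims 4,6,4; δ0: rk_F3 3; δ1: rk_F3 3
Ȟ^0: (4−3)−0=1 ⇒ Z/3
Ȟ^1: (6−3)−3=0 ⇒ 0
Ȟ^2: (4−0)−3=1 ⇒ Z/3


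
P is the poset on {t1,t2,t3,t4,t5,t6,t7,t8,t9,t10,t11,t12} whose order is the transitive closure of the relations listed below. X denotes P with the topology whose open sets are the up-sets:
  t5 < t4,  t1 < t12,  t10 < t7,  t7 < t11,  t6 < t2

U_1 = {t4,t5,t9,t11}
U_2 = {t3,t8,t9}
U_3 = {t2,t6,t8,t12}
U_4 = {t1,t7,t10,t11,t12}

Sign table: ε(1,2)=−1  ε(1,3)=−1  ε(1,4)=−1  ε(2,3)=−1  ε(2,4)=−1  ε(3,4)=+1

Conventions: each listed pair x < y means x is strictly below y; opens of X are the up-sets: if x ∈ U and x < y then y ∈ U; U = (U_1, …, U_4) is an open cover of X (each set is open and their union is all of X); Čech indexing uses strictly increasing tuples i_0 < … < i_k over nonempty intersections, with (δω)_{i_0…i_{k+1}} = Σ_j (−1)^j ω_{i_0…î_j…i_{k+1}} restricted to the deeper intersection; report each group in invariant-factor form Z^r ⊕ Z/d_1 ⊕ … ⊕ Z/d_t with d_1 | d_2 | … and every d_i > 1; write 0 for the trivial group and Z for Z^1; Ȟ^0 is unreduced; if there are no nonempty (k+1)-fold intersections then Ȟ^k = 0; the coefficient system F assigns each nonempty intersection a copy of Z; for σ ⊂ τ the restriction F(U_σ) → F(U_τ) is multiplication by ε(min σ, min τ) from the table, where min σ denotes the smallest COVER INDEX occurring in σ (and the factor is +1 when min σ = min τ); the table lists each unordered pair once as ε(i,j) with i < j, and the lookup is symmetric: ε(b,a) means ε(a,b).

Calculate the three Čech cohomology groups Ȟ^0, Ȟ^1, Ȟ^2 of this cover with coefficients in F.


nerve simplices:
  U12={t9} U14={t11} U23={t8} U34={t12}
C dims 4,4; δ0: rk 4, SNF 1^3·2
degree 0: 4−4−0 = 0 → Ȟ^0 ≅ 0
degree 1: 4−0−4 = 0 plus torsion [2] → Ȟ^1 ≅ Z/2
degree 2: 0−0−0 = 0 → Ȟ^2 ≅ 0

Ȟ^0 = 0, Ȟ^1 = Z/2, Ȟ^2 = 0


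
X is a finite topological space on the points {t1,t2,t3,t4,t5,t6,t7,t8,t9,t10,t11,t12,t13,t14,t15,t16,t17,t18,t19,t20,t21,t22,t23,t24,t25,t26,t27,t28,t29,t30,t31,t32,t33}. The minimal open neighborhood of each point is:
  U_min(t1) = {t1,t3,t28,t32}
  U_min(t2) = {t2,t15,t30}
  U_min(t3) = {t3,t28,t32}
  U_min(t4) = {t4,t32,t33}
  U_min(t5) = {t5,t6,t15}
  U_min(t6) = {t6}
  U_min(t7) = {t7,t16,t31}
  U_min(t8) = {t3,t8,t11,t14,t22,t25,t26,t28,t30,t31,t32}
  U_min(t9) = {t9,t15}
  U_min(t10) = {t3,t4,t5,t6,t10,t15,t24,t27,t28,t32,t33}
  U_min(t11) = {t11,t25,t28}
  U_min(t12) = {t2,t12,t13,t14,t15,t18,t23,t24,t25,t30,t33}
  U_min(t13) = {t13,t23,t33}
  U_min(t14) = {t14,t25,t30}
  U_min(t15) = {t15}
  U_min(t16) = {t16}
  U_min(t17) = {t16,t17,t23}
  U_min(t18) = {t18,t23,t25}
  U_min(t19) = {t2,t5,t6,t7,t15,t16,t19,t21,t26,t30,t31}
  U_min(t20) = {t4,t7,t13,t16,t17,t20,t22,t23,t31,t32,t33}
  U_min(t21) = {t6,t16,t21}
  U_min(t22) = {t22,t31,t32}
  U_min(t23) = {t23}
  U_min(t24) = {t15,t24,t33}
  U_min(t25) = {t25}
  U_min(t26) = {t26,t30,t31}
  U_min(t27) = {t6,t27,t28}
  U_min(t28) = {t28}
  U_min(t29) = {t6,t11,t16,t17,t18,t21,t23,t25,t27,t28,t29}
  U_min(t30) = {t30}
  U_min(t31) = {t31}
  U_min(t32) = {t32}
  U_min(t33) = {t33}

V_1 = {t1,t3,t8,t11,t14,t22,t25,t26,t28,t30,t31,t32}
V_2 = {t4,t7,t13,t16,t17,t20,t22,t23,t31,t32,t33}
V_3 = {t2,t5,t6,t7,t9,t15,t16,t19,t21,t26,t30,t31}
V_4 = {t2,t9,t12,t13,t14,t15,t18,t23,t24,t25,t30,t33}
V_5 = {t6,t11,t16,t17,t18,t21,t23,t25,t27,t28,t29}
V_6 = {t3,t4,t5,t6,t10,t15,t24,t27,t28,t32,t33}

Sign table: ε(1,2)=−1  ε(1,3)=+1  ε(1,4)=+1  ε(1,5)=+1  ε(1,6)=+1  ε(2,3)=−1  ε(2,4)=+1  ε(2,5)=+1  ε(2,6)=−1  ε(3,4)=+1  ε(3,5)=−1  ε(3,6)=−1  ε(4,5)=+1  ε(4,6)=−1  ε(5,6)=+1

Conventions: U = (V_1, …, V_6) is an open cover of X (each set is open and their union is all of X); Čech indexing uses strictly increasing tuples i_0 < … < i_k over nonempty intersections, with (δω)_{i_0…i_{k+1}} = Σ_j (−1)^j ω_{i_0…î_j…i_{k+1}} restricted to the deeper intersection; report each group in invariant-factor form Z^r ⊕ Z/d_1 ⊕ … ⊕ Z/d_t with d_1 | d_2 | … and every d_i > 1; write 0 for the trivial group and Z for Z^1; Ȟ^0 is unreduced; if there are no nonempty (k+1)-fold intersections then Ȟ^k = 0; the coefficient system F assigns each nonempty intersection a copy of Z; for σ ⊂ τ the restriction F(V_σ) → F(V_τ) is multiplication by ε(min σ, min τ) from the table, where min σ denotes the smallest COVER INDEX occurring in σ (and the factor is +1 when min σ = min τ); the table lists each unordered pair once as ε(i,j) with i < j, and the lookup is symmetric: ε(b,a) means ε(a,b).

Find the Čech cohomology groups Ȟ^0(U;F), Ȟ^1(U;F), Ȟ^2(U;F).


Ȟ^0 ≅ 0, Ȟ^1 ≅ Z/2, Ȟ^2 ≅ Z

cover nerve:
  V12={t22,t31,t32} V13={t26,t30,t31} V14={t14,t25,t30} V15={t11,t25,t28} V16={t3,t28,t32} V23={t7,t16,t31} V24={t13,t23,t33} V25={t16,t17,t23} V26={t4,t32,t33} V34={t2,t9,t15,t30} V35={t6,t16,t21} V36={t5,t6,t15} V45={t18,t23,t25} V46={t15,t24,t33} V56={t6,t27,t28}
  V123={t31} V126={t32} V134={t30} V145={t25} V156={t28} V235={t16} V245={t23} V246={t33} V346={t15} V356={t6}
C dims 6,15,10; δ0: rk 6, SNF 1^5·2; δ1: rk 9, SNF 1^9
Ȟ^0: (6−6)−0=0 ⇒ 0
Ȟ^1: (15−9)−6=0 plus torsion [2] ⇒ Z/2
Ȟ^2: (10−0)−9=1 ⇒ Z


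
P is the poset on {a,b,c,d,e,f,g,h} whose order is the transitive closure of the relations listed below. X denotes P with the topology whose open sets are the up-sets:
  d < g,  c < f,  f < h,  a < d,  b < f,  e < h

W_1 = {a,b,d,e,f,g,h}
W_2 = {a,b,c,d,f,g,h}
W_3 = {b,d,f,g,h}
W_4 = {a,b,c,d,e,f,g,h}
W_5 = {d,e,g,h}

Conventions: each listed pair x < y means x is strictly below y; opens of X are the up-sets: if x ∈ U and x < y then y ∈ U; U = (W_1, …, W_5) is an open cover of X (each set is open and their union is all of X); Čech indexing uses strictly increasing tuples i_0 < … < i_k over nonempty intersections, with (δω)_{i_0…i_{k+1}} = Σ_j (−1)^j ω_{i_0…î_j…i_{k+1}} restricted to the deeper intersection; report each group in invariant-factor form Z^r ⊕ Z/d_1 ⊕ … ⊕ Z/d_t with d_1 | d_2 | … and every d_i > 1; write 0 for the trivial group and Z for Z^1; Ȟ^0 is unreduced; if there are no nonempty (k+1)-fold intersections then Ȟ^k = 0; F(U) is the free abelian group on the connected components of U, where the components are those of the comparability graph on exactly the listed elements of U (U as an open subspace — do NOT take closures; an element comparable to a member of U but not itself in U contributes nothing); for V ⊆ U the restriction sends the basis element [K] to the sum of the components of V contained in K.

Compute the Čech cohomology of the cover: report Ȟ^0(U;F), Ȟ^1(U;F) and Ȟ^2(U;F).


Ȟ^0 ≅ Z^2, Ȟ^1 ≅ 0 and Ȟ^2 ≅ 0

nonempty intersections:
  W12={a,b,d,f,g,h} W13={b,d,f,g,h} W14={a,b,d,e,f,g,h} W15={d,e,g,h} W23={b,d,f,g,h} W24={a,b,c,d,f,g,h} W25={d,g,h} W34={b,d,f,g,h} W35={d,g,h} W45={d,e,g,h}
  W123={b,d,f,g,h} W124={a,b,d,f,g,h} W125={d,g,h} W134={b,d,f,g,h} W135={d,g,h} W145={d,e,g,h} W234={b,d,f,g,h} W235={d,g,h} W245={d,g,h} W345={d,g,h}
  W1234={b,d,f,g,h} W1235={d,g,h} W1245={d,g,h} W1345={d,g,h} W2345={d,g,h}
  W12345={d,g,h}
components per intersection:
  W1: {a,d,g} {b,e,f,h}
  W2: {a,d,g} {b,c,f,h}
  W3: {b,f,h} {d,g}
  W4: {a,d,g} {b,c,e,f,h}
  W5: {d,g} {e,h}
  W12: {a,d,g} {b,f,h}
  W13: {b,f,h} {d,g}
  W14: {a,d,g} {b,e,f,h}
  W15: {d,g} {e,h}
  W23: {b,f,h} {d,g}
  W24: {a,d,g} {b,c,f,h}
  W25: {d,g} {h}
  W34: {b,f,h} {d,g}
  W35: {d,g} {h}
  W45: {d,g} {e,h}
  W123: {b,f,h} {d,g}
  W124: {a,d,g} {b,f,h}
  W125: {d,g} {h}
  W134: {b,f,h} {d,g}
  W135: {d,g} {h}
  W145: {d,g} {e,h}
  W234: {b,f,h} {d,g}
  W235: {d,g} {h}
  W245: {d,g} {h}
  W345: {d,g} {h}
  W1234: {b,f,h} {d,g}
  W1235: {d,g} {h}
  W1245: {d,g} {h}
  W1345: {d,g} {h}
  W2345: {d,g} {h}
  W12345: {d,g} {h}
C dims 10,20,20,10; δ0: rk 8, SNF 1^8; δ1: rk 12, SNF 1^12; δ2: rk 8, SNF 1^8
Ȟ^0: (10−8)−0=2 ⇒ Z^2
Ȟ^1: (20−12)−8=0 ⇒ 0
Ȟ^2: (20−8)−12=0 ⇒ 0


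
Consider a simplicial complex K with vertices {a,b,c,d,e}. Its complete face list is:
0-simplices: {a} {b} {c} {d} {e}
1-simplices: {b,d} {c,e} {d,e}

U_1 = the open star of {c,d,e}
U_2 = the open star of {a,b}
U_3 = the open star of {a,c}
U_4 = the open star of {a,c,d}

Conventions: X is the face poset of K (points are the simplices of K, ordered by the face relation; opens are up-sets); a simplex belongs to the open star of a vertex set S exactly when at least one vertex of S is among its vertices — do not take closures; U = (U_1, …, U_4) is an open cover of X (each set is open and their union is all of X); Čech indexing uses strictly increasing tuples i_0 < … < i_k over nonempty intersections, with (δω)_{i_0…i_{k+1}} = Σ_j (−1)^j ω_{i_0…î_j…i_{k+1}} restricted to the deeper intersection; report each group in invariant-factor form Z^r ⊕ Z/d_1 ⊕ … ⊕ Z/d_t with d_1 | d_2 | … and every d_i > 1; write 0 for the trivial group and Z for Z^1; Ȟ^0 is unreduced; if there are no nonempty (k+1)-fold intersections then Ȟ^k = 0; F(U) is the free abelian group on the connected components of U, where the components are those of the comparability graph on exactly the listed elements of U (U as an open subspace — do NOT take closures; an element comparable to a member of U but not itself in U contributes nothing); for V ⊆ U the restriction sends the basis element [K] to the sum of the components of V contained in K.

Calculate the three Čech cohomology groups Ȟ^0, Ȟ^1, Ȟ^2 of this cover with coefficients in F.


Ȟ^0 ≅ Z^2,  Ȟ^1 ≅ 0,  Ȟ^2 ≅ 0

intersection data:
  U1={{c},{d},{e},{b,d},{c,e},{d,e}} U2={{a},{b},{b,d}} U3={{a},{c},{c,e}} U4={{a},{c},{d},{b,d},{c,e},{d,e}}
  U12={{b,d}} U13={{c},{c,e}} U14={{c},{d},{b,d},{c,e},{d,e}} U23={{a}} U24={{a},{b,d}} U34={{a},{c},{c,e}}
  U124={{b,d}} U134={{c},{c,e}} U234={{a}}
components per intersection:
  U1: {{c},{d},{e},{b,d},{c,e},{d,e}}
  U2: {{a}} {{b},{b,d}}
  U3: {{a}} {{c},{c,e}}
  U4: {{a}} {{c},{c,e}} {{d},{b,d},{d,e}}
  U12: {{b,d}}
  U13: {{c},{c,e}}
  U14: {{c},{c,e}} {{d},{b,d},{d,e}}
  U23: {{a}}
  U24: {{a}} {{b,d}}
  U34: {{a}} {{c},{c,e}}
  U124: {{b,d}}
  U134: {{c},{c,e}}
  U234: {{a}}
C dims 8,9,3; δ0: rk 6, SNF 1^6; δ1: rk 3, SNF 1^3
Ȟ^0 = (8 − 6) − 0 = 2, so Ȟ^0 ≅ Z^2
Ȟ^1 = (9 − 3) − 6 = 0, so Ȟ^1 ≅ 0
Ȟ^2 = (3 − 0) − 3 = 0, so Ȟ^2 ≅ 0


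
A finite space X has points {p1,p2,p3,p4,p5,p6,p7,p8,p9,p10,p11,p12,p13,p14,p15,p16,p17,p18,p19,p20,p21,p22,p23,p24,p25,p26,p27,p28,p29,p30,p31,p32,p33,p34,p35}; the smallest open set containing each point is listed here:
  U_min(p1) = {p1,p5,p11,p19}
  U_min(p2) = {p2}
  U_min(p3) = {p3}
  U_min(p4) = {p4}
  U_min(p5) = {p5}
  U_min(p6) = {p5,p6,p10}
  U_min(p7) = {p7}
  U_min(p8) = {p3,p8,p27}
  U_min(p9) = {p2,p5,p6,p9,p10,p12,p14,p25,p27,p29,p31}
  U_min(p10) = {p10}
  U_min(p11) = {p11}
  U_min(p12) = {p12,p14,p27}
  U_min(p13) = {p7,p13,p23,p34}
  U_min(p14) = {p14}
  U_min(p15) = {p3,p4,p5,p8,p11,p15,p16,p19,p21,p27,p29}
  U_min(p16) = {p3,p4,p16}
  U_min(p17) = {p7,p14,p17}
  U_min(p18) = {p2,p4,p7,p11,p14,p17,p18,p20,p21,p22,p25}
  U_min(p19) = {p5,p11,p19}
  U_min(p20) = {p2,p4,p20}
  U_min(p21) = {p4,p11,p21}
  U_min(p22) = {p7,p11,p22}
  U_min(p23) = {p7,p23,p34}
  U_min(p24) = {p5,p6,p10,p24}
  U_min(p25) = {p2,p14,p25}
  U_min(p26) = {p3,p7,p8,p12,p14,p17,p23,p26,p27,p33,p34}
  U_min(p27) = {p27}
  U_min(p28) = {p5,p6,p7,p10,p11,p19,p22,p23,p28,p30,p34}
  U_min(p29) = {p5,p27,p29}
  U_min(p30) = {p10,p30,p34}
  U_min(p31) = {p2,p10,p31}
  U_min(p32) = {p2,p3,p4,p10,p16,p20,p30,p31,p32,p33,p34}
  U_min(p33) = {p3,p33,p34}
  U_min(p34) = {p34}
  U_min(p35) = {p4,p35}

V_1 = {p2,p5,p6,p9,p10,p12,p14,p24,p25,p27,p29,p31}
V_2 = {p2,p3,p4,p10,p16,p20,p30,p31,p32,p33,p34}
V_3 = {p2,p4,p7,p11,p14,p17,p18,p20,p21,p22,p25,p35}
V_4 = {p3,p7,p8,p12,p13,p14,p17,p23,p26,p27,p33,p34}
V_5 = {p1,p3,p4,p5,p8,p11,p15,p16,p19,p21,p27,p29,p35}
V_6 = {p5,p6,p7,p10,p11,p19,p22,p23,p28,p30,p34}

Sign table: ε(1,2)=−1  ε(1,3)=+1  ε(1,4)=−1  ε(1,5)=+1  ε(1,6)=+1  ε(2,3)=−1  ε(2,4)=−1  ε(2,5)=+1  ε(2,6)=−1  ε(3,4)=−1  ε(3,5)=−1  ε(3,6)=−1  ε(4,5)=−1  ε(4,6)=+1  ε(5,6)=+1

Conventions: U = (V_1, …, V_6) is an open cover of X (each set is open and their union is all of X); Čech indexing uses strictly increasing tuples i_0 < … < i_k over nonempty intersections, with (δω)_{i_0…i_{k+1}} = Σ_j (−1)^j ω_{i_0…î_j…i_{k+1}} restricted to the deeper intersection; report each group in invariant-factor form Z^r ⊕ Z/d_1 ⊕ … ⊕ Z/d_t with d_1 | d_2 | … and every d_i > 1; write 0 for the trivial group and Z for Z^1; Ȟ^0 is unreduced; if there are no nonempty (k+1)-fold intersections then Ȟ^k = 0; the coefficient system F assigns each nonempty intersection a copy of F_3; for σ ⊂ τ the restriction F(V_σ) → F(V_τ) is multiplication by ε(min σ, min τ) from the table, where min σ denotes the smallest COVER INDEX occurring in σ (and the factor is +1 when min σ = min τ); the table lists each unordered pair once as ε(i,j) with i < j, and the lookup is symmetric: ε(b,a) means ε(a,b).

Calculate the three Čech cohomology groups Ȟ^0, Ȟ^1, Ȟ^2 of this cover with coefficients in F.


nonempty overlaps:
  V12={p2,p10,p31} V13={p2,p14,p25} V14={p12,p14,p27} V15={p5,p27,p29} V16={p5,p6,p10} V23={p2,p4,p20} V24={p3,p33,p34} V25={p3,p4,p16} V26={p10,p30,p34} V34={p7,p14,p17} V35={p4,p11,p21,p35} V36={p7,p11,p22} V45={p3,p8,p27} V46={p7,p23,p34} V56={p5,p11,p19}
  V123={p2} V126={p10} V134={p14} V145={p27} V156={p5} V235={p4} V245={p3} V246={p34} V346={p7} V356={p11}
C dims 6,15,10; δ0: rk_F3 6; δ1: rk_F3 9
degree 0: 6−6−0 = 0 → Ȟ^0 ≅ 0
degree 1: 15−9−6 = 0 → Ȟ^1 ≅ 0
degree 2: 10−0−9 = 1 → Ȟ^2 ≅ Z/3

Ȟ^0 ≅ 0, Ȟ^1 ≅ 0 and Ȟ^2 ≅ Z/3


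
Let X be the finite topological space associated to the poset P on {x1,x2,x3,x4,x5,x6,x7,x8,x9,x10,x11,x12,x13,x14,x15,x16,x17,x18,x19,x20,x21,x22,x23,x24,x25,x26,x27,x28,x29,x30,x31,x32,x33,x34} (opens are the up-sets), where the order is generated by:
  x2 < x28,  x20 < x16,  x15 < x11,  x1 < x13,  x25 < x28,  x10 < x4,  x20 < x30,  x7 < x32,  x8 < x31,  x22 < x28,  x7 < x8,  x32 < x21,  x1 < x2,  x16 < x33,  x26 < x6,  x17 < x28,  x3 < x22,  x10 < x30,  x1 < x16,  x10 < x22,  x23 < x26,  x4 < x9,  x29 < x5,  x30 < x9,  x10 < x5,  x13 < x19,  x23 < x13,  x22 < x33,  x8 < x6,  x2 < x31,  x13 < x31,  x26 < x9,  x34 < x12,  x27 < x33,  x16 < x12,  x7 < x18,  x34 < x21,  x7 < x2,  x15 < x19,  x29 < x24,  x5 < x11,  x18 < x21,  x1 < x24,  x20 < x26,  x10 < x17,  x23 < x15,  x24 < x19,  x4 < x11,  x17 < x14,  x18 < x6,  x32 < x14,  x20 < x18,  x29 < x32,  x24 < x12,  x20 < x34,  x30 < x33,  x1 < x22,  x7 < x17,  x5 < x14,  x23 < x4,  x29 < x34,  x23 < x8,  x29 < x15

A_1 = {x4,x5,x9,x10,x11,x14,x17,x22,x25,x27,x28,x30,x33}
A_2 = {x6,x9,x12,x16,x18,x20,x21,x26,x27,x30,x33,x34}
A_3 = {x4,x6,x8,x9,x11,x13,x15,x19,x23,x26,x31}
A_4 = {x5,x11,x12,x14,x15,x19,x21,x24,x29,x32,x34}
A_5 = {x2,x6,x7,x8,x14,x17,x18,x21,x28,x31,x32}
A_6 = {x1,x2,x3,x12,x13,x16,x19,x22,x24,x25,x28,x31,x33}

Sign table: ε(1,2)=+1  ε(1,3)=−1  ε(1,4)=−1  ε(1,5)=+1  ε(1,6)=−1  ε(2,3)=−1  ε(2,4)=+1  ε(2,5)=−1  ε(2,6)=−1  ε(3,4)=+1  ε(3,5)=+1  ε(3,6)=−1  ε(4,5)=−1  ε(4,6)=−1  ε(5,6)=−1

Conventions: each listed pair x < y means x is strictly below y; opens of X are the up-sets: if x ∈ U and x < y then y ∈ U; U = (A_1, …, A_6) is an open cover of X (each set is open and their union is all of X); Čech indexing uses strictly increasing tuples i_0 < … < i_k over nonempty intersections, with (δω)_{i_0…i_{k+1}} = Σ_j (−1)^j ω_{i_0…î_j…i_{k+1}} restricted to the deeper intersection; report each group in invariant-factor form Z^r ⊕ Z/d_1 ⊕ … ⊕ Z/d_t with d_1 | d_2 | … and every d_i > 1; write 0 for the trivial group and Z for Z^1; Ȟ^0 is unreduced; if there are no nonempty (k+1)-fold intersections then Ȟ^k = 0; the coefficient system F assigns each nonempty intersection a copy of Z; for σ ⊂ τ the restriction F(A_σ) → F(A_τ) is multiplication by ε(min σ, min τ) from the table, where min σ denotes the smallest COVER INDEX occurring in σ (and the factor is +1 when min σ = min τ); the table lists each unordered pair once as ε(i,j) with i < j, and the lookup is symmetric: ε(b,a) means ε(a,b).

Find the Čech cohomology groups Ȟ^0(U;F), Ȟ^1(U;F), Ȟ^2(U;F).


Ȟ^0(U;F) ≅ 0,  Ȟ^1(U;F) ≅ Z/2,  Ȟ^2(U;F) ≅ Z

cover nerve:
  A12={x9,x27,x30,x33} A13={x4,x9,x11} A14={x5,x11,x14} A15={x14,x17,x28} A16={x22,x25,x28,x33} A23={x6,x9,x26} A24={x12,x21,x34} A25={x6,x18,x21} A26={x12,x16,x33} A34={x11,x15,x19} A35={x6,x8,x31} A36={x13,x19,x31} A45={x14,x21,x32} A46={x12,x19,x24} A56={x2,x28,x31}
  A123={x9} A126={x33} A134={x11} A145={x14} A156={x28} A235={x6} A245={x21} A246={x12} A346={x19} A356={x31}
C dims 6,15,10; δ0: rk 6, SNF 1^5·2; δ1: rk 9, SNF 1^9
Ȟ^0: (6−6)−0=0 ⇒ 0
Ȟ^1: (15−9)−6=0 plus torsion [2] ⇒ Z/2
Ȟ^2: (10−0)−9=1 ⇒ Z


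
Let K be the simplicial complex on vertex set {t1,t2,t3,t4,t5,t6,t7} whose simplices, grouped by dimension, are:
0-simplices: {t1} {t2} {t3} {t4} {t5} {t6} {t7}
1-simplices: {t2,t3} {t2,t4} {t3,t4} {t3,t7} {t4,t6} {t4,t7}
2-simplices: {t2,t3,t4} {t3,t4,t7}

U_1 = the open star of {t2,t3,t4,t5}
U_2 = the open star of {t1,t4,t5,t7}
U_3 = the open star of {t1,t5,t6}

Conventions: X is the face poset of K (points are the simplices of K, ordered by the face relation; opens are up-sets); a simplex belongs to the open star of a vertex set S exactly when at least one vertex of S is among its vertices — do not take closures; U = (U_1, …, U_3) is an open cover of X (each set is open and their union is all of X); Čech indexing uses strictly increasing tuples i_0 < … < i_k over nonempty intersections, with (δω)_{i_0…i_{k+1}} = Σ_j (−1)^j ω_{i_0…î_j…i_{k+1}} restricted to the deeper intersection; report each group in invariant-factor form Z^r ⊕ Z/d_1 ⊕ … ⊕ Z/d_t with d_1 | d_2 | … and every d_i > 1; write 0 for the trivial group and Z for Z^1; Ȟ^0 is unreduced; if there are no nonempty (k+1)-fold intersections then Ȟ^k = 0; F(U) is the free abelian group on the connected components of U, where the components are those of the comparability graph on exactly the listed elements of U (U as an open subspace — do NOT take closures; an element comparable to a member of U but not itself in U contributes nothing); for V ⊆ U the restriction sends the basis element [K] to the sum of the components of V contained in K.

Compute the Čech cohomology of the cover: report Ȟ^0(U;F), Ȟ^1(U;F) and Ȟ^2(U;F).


Ȟ^0(U;F) ≅ Z^3, Ȟ^1(U;F) ≅ 0 and Ȟ^2(U;F) ≅ 0

nonempty overlaps:
  U1={{t2},{t3},{t4},{t5},{t2,t3},{t2,t4},{t3,t4},{t3,t7},{t4,t6},{t4,t7},{t2,t3,t4},{t3,t4,t7}} U2={{t1},{t4},{t5},{t7},{t2,t4},{t3,t4},{t3,t7},{t4,t6},{t4,t7},{t2,t3,t4},{t3,t4,t7}} U3={{t1},{t5},{t6},{t4,t6}}
  U12={{t4},{t5},{t2,t4},{t3,t4},{t3,t7},{t4,t6},{t4,t7},{t2,t3,t4},{t3,t4,t7}} U13={{t5},{t4,t6}} U23={{t1},{t5},{t4,t6}}
  U123={{t5},{t4,t6}}
components per intersection:
  U1: {{t2},{t3},{t4},{t2,t3},{t2,t4},{t3,t4},{t3,t7},{t4,t6},{t4,t7},{t2,t3,t4},{t3,t4,t7}} {{t5}}
  U2: {{t1}} {{t4},{t7},{t2,t4},{t3,t4},{t3,t7},{t4,t6},{t4,t7},{t2,t3,t4},{t3,t4,t7}} {{t5}}
  U3: {{t1}} {{t5}} {{t6},{t4,t6}}
  U12: {{t4},{t2,t4},{t3,t4},{t3,t7},{t4,t6},{t4,t7},{t2,t3,t4},{t3,t4,t7}} {{t5}}
  U13: {{t5}} {{t4,t6}}
  U23: {{t1}} {{t5}} {{t4,t6}}
  U123: {{t5}} {{t4,t6}}
C dims 8,7,2; δ0: rk 5, SNF 1^5; δ1: rk 2, SNF 1^2
degree 0: 8−5−0 = 3 → Ȟ^0 ≅ Z^3
degree 1: 7−2−5 = 0 → Ȟ^1 ≅ 0
degree 2: 2−0−2 = 0 → Ȟ^2 ≅ 0


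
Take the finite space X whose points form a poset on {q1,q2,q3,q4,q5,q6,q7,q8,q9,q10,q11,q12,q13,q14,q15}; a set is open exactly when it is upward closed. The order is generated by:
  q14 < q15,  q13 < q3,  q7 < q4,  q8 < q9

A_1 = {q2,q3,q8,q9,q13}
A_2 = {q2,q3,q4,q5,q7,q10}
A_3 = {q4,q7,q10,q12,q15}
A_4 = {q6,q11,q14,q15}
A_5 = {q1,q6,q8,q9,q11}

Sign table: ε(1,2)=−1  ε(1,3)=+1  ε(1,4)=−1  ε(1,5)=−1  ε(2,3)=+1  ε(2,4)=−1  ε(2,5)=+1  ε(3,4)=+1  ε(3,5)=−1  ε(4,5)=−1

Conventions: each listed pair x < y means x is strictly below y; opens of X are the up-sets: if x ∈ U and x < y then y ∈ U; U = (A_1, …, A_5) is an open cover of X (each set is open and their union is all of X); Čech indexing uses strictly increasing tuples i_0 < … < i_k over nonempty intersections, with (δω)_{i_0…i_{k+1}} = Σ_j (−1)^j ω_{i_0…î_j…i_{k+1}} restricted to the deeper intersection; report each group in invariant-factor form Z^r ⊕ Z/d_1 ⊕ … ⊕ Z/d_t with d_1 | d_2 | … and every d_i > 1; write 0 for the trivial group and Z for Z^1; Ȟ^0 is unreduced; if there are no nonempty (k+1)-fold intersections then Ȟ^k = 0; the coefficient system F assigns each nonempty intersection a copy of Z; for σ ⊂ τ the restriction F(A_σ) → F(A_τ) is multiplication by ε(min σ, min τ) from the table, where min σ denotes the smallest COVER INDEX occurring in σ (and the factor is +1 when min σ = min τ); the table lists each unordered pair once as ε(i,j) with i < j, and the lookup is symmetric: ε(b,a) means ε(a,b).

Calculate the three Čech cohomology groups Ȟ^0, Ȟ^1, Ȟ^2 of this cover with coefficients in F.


cover nerve:
  A12={q2,q3} A15={q8,q9} A23={q4,q7,q10} A34={q15} A45={q6,q11}
C dims 5,5; δ0: rk 5, SNF 1^4·2
Ȟ^0: (5−5)−0=0 ⇒ 0
Ȟ^1: (5−0)−5=0 plus torsion [2] ⇒ Z/2
Ȟ^2: (0−0)−0=0 ⇒ 0

Ȟ^0 ≅ 0; Ȟ^1 ≅ Z/2; Ȟ^2 ≅ 0


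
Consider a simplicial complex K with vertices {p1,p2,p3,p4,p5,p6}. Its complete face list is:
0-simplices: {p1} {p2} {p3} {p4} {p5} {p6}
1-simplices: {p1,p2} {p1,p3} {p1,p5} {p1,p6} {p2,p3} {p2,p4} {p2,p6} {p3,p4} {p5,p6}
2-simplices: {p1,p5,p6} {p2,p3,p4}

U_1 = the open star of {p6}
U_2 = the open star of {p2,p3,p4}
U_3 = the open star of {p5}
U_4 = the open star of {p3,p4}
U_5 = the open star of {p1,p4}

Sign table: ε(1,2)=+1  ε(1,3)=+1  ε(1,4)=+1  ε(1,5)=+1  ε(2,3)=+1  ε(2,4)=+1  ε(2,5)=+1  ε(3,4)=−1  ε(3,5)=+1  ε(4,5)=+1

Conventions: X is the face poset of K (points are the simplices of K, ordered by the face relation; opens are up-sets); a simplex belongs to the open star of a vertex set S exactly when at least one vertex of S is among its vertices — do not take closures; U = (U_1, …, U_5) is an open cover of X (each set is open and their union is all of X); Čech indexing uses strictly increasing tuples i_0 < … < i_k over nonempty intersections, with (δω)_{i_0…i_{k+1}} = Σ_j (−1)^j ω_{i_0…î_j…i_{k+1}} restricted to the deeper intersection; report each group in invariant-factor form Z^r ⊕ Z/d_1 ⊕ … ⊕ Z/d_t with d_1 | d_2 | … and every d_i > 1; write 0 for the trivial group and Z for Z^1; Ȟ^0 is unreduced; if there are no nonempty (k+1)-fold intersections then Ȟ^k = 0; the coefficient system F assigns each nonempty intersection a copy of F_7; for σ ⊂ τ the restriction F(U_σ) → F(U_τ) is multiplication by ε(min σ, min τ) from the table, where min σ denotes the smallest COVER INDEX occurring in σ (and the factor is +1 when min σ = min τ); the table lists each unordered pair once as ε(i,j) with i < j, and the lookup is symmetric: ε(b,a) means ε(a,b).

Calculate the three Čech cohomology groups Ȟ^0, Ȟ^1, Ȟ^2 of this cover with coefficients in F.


Ȟ^0 = Z/7, Ȟ^1 = Z/7, Ȟ^2 = 0

nonempty intersections:
  U1={{p6},{p1,p6},{p2,p6},{p5,p6},{p1,p5,p6}} U2={{p2},{p3},{p4},{p1,p2},{p1,p3},{p2,p3},{p2,p4},{p2,p6},{p3,p4},{p2,p3,p4}} U3={{p5},{p1,p5},{p5,p6},{p1,p5,p6}} U4={{p3},{p4},{p1,p3},{p2,p3},{p2,p4},{p3,p4},{p2,p3,p4}} U5={{p1},{p4},{p1,p2},{p1,p3},{p1,p5},{p1,p6},{p2,p4},{p3,p4},{p1,p5,p6},{p2,p3,p4}}
  U12={{p2,p6}} U13={{p5,p6},{p1,p5,p6}} U15={{p1,p6},{p1,p5,p6}} U24={{p3},{p4},{p1,p3},{p2,p3},{p2,p4},{p3,p4},{p2,p3,p4}} U25={{p4},{p1,p2},{p1,p3},{p2,p4},{p3,p4},{p2,p3,p4}} U35={{p1,p5},{p1,p5,p6}} U45={{p4},{p1,p3},{p2,p4},{p3,p4},{p2,p3,p4}}
  U135={{p1,p5,p6}} U245={{p4},{p1,p3},{p2,p4},{p3,p4},{p2,p3,p4}}
C dims 5,7,2; δ0: rk_F7 4; δ1: rk_F7 2
Ȟ^0: (5−4)−0=1 ⇒ Z/7
Ȟ^1: (7−2)−4=1 ⇒ Z/7
Ȟ^2: (2−0)−2=0 ⇒ 0


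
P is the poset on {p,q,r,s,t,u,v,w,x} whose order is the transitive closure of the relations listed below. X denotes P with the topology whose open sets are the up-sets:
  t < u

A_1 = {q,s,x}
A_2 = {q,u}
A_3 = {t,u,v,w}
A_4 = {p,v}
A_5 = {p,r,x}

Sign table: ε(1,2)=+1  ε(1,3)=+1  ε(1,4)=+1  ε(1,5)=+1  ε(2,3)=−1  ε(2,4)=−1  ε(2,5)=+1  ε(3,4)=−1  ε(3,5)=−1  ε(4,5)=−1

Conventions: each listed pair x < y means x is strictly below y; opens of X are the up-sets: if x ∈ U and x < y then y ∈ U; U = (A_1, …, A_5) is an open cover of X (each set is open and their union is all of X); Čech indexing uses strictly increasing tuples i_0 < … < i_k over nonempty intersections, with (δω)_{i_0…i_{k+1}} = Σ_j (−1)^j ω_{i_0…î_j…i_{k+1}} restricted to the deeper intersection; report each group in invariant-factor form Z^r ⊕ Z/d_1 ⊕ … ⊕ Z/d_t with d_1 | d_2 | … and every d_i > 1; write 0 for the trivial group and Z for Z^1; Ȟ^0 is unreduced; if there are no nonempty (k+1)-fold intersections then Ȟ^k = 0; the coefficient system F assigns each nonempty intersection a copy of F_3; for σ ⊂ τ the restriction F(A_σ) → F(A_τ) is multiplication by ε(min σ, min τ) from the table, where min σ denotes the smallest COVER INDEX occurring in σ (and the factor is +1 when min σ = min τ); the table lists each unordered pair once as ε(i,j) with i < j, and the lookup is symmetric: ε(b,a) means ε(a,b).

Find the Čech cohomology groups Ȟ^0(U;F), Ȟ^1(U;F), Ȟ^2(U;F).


Ȟ^0 ≅ 0,  Ȟ^1 ≅ 0,  Ȟ^2 ≅ 0

cover nerve:
  A12={q} A15={x} A23={u} A34={v} A45={p}
C dims 5,5; δ0: rk_F3 5
Ȟ^0: (5−5)−0=0 ⇒ 0
Ȟ^1: (5−0)−5=0 ⇒ 0
Ȟ^2: (0−0)−0=0 ⇒ 0


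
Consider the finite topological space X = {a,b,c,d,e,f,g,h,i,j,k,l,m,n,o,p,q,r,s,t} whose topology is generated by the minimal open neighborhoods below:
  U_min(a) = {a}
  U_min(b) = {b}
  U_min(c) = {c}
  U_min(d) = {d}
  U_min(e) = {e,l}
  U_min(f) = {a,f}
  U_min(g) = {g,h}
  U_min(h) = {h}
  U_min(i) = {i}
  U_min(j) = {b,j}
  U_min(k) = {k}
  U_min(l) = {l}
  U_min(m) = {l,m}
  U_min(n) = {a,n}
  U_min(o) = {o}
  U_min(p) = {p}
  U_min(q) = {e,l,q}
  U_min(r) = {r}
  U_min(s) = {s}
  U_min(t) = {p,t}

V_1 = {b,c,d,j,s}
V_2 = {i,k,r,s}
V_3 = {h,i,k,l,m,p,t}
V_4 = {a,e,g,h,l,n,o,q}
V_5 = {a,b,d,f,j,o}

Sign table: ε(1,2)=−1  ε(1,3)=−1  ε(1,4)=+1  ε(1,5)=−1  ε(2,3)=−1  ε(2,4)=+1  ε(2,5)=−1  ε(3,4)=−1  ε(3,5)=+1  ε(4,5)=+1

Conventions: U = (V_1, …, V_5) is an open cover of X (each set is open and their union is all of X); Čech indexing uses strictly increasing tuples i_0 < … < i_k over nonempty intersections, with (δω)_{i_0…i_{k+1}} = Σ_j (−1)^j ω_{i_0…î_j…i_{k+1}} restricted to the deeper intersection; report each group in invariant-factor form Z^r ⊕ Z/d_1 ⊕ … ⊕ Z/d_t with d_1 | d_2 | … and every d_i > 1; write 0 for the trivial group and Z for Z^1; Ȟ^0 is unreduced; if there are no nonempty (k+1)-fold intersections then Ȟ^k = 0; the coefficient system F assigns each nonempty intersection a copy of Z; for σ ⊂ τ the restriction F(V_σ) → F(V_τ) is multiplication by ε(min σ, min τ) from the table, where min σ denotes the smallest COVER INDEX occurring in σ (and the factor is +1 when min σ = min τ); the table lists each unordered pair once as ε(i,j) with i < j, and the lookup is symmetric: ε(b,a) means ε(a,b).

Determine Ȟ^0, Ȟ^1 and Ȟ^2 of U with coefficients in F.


nerve of the cover:
  V12={s} V15={b,d,j} V23={i,k} V34={h,l} V45={a,o}
C dims 5,5; δ0: rk 4, SNF 1^4
Ȟ^0 = (5 − 4) − 0 = 1, so Ȟ^0 ≅ Z
Ȟ^1 = (5 − 0) − 4 = 1, so Ȟ^1 ≅ Z
Ȟ^2 = (0 − 0) − 0 = 0, so Ȟ^2 ≅ 0

Ȟ^0 = Z, Ȟ^1 = Z, Ȟ^2 = 0
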